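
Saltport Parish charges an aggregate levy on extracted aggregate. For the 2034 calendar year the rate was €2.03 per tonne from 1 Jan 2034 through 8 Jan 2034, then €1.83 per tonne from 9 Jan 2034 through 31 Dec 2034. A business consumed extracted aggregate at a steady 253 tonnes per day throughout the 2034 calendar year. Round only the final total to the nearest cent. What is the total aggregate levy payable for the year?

1 Jan – 8 Jan 2034: 8 days × 253 tonnes/day = 2,024 tonnes at €2.03/tonne → €4,108.72
9 Jan – 31 Dec 2034: 357 days × 253 tonnes/day = 90,321 tonnes at €1.83/tonne → €165,287.43

€169,396.15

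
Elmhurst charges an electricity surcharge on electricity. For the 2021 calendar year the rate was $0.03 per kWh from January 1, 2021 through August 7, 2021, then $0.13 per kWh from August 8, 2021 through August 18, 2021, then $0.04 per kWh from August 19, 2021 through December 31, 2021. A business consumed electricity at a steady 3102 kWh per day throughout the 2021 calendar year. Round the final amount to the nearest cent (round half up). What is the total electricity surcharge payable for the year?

$41,566.80

January 1 – August 7, 2021: 219 days × 3102 kWh/day = 679,338 kWh at $0.03/kWh → $20,380.14
August 8 – August 18, 2021: 11 days × 3102 kWh/day = 34,122 kWh at $0.13/kWh → $4,435.86
August 19 – December 31, 2021: 135 days × 3102 kWh/day = 418,770 kWh at $0.04/kWh → $16,750.80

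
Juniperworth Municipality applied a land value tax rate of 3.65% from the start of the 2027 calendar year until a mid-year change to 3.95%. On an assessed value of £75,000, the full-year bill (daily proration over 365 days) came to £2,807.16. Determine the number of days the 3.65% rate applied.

252 days

Let d = days at the first rate; then 365 − d days at the second rate.
£75,000 × [3.65%·d + 3.95%·(365−d)] / 365 = £2,807.16
Solving gives d = 252, so the new rate took effect on 10 September 2027.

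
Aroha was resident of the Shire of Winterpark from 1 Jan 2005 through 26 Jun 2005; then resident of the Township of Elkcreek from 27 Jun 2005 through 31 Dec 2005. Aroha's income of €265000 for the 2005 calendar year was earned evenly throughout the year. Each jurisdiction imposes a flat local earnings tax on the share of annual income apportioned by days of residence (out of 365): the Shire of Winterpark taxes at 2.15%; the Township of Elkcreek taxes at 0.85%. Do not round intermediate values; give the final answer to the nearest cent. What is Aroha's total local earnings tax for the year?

The Shire of Winterpark, 1 Jan – 26 Jun 2005: 177 days → €265000 × 2.15% × 177/365 = €2762.8973
The Township of Elkcreek, 27 Jun – 31 Dec 2005: 188 days → €265000 × 0.85% × 188/365 = €1160.1918
Total = €3923.0890

€3923.09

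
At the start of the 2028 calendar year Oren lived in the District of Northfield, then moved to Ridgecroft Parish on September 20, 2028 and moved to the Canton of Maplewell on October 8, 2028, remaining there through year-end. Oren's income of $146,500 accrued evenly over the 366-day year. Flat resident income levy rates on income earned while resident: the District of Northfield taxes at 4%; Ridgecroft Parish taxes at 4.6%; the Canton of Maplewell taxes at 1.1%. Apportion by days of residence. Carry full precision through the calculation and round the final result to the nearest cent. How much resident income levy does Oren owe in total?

The District of Northfield, January 1 – September 19, 2028: 263 days → $146,500 × 4% × 263/366 = $4,210.8743
Ridgecroft Parish, September 20 – October 7, 2028: 18 days → $146,500 × 4.6% × 18/366 = $331.4262
The Canton of Maplewell, October 8 – December 31, 2028: 85 days → $146,500 × 1.1% × 85/366 = $374.2555
Total = $4,916.5560

$4,916.56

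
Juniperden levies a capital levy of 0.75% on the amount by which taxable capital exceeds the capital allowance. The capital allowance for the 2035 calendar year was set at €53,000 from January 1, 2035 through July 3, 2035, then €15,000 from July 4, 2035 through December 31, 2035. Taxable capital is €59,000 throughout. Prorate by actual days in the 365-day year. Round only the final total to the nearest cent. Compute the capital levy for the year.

January 1 – July 3, 2035: 184 days, exemption €53,000 → (€59,000 − €53,000) × 0.75% × 184/365 = €22.6849
July 4 – December 31, 2035: 181 days, exemption €15,000 → (€59,000 − €15,000) × 0.75% × 181/365 = €163.6438
Total = €186.3288

€186.33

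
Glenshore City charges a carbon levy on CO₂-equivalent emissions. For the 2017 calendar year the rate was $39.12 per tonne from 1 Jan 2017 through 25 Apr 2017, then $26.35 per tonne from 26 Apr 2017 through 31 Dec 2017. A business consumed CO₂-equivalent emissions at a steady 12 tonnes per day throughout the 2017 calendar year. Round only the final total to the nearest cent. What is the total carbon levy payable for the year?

1 Jan – 25 Apr 2017: 115 days × 12 tonnes/day = 1,380 tonnes at $39.12/tonne → $53,985.60
26 Apr – 31 Dec 2017: 250 days × 12 tonnes/day = 3,000 tonnes at $26.35/tonne → $79,050.00

$133,035.60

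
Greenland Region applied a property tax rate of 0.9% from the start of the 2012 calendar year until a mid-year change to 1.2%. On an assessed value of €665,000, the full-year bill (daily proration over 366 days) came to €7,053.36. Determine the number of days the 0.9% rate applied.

170 days

Let d = days at the first rate; then 366 − d days at the second rate.
€665,000 × [0.9%·d + 1.2%·(366−d)] / 366 = €7,053.36
Solving gives d = 170, so the new rate took effect on 19 June 2012.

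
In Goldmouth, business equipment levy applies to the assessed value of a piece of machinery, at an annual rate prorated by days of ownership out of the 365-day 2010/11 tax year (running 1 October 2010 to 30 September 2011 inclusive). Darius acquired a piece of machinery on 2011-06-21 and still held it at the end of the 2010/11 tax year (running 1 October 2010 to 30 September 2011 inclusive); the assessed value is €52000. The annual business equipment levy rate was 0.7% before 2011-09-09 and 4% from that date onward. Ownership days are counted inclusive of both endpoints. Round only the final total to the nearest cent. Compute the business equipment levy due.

2011-06-21 to 2011-09-08: 80 days at 0.7% → €52000 × 0.7% × 80/365 = €79.7808
2011-09-09 to 2011-09-30: 22 days at 4% → €52000 × 4% × 22/365 = €125.3699
Total = €205.1507

€205.15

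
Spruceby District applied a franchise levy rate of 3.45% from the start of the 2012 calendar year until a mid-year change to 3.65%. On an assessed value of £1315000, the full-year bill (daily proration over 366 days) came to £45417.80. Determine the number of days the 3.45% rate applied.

359 days

Let d = days at the first rate; then 366 − d days at the second rate.
£1315000 × [3.45%·d + 3.65%·(366−d)] / 366 = £45417.80
Solving gives d = 359, so the new rate took effect on 25 December 2012.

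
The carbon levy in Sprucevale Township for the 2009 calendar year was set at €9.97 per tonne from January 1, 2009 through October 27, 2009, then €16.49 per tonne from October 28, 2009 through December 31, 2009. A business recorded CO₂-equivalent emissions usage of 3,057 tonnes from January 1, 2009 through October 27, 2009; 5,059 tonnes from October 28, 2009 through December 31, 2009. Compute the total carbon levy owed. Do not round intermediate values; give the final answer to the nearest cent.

January 1 – October 27, 2009: 3,057 tonnes at €9.97/tonne → €30478.29
October 28 – December 31, 2009: 5,059 tonnes at €16.49/tonne → €83422.91

€113901.20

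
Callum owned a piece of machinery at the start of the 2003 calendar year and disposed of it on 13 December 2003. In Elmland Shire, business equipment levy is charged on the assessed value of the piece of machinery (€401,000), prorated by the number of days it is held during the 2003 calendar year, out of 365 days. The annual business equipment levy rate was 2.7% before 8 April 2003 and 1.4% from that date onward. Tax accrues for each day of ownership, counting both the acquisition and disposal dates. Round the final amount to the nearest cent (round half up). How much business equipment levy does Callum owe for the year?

€6,722.52

1 January – 7 April 2003: 97 days at 2.7% → €401,000 × 2.7% × 97/365 = €2,877.3123
8 April – 13 December 2003: 250 days at 1.4% → €401,000 × 1.4% × 250/365 = €3,845.2055
Total = €6,722.5178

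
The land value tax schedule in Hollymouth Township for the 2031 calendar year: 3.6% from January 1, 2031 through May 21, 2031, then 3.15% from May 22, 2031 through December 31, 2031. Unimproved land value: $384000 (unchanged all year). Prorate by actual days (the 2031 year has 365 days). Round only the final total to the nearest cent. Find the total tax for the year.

$12763.53

January 1 – May 21, 2031: 141 days at 3.6% → $384000 × 3.6% × 141/365 = $5340.2301
May 22 – December 31, 2031: 224 days at 3.15% → $384000 × 3.15% × 224/365 = $7423.2986
Total = $12763.5288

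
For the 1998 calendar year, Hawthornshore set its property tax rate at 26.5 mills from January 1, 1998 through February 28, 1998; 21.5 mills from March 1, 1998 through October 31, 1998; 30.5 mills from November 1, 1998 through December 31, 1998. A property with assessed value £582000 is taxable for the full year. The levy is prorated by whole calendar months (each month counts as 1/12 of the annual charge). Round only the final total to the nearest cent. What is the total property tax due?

January 1 – February 28, 1998: 2 months at 26.5 mills → £582000 × 2.65% × 2/12 = £2570.5000
March 1 – October 31, 1998: 8 months at 21.5 mills → £582000 × 2.15% × 8/12 = £8342.0000
November 1 – December 31, 1998: 2 months at 30.5 mills → £582000 × 3.05% × 2/12 = £2958.5000
Total = £13871.0000

£13871.00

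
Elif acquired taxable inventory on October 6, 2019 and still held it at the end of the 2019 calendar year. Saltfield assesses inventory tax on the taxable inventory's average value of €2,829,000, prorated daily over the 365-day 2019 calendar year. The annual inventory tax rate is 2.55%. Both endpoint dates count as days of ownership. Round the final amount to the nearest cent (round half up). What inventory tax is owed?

€17,194.89

Days held (October 6 – December 31, 2019): 87 out of 365
Tax = €2,829,000 × 2.55% × 87/365 = €17,194.8945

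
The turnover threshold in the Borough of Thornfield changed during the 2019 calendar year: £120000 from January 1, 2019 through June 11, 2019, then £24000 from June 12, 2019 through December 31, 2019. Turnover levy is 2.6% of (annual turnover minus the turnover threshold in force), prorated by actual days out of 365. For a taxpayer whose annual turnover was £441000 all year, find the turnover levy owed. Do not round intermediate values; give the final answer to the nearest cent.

January 1 – June 11, 2019: 162 days, exemption £120000 → (£441000 − £120000) × 2.6% × 162/365 = £3704.2521
June 12 – December 31, 2019: 203 days, exemption £24000 → (£441000 − £24000) × 2.6% × 203/365 = £6029.9342
Total = £9734.1863

£9734.19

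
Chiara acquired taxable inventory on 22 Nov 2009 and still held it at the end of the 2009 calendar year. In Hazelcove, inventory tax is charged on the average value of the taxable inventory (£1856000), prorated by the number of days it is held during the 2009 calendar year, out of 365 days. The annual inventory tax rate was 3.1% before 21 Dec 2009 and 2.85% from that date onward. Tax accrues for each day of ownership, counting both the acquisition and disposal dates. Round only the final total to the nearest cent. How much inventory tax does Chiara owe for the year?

22 Nov – 20 Dec 2009: 29 days at 3.1% → £1856000 × 3.1% × 29/365 = £4571.3534
21 Dec – 31 Dec 2009: 11 days at 2.85% → £1856000 × 2.85% × 11/365 = £1594.1260
Total = £6165.4795

£6165.48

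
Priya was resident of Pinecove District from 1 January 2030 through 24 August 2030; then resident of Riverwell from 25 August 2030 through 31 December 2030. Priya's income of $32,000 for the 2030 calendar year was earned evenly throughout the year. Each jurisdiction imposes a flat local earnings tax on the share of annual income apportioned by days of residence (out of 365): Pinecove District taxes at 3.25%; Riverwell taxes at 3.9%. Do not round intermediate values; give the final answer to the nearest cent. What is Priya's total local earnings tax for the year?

Pinecove District, 1 January – 24 August 2030: 236 days → $32,000 × 3.25% × 236/365 = $672.4384
Riverwell, 25 August – 31 December 2030: 129 days → $32,000 × 3.9% × 129/365 = $441.0740
Total = $1,113.5123

$1,113.51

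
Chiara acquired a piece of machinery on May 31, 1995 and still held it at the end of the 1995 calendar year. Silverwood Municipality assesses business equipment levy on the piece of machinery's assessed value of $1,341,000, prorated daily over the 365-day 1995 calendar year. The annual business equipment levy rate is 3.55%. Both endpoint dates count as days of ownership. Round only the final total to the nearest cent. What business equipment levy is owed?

$28,041.60

Days held (May 31 – December 31, 1995): 215 out of 365
Tax = $1,341,000 × 3.55% × 215/365 = $28,041.5959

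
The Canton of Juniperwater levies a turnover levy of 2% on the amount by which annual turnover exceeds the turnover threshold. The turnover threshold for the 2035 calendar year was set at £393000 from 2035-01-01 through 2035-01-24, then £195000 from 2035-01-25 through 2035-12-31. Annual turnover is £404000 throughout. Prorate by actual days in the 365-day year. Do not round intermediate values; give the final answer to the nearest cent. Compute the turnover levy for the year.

£3919.62

2035-01-01 to 2035-01-24: 24 days, exemption £393000 → (£404000 − £393000) × 2% × 24/365 = £14.4658
2035-01-25 to 2035-12-31: 341 days, exemption £195000 → (£404000 − £195000) × 2% × 341/365 = £3905.1507
Total = £3919.6164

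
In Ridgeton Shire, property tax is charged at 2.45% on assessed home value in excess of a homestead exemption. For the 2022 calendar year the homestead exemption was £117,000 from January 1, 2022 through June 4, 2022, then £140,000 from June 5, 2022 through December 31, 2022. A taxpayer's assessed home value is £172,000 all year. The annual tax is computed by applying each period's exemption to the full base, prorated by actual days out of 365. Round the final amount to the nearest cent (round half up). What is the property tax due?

January 1 – June 4, 2022: 155 days, exemption £117,000 → (£172,000 − £117,000) × 2.45% × 155/365 = £572.2260
June 5 – December 31, 2022: 210 days, exemption £140,000 → (£172,000 − £140,000) × 2.45% × 210/365 = £451.0685
Total = £1,023.2945

£1,023.29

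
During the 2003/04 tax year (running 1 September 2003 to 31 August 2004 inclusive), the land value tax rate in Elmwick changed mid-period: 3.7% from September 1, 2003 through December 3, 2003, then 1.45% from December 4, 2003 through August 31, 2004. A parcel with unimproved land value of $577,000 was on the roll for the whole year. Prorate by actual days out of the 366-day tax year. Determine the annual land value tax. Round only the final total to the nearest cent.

September 1 – December 3, 2003: 94 days at 3.7% → $577,000 × 3.7% × 94/366 = $5,483.0765
December 4, 2003 – August 31, 2004: 272 days at 1.45% → $577,000 × 1.45% × 272/366 = $6,217.7268
Total = $11,700.8033

$11,700.80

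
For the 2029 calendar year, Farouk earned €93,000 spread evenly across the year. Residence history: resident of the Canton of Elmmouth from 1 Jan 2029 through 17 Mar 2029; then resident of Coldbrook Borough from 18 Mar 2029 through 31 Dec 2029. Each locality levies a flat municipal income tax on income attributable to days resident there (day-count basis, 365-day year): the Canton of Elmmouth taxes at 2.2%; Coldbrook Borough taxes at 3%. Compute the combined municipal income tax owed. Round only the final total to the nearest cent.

The Canton of Elmmouth, 1 Jan – 17 Mar 2029: 76 days → €93,000 × 2.2% × 76/365 = €426.0164
Coldbrook Borough, 18 Mar – 31 Dec 2029: 289 days → €93,000 × 3% × 289/365 = €2,209.0685
Total = €2,635.0849

€2,635.08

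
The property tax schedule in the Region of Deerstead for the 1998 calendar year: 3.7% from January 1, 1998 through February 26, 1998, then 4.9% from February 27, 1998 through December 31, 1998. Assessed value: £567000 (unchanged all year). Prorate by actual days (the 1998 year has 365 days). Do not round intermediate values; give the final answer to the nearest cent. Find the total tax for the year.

January 1 – February 26, 1998: 57 days at 3.7% → £567000 × 3.7% × 57/365 = £3276.1726
February 27 – December 31, 1998: 308 days at 4.9% → £567000 × 4.9% × 308/365 = £23444.2849
Total = £26720.4575

£26720.46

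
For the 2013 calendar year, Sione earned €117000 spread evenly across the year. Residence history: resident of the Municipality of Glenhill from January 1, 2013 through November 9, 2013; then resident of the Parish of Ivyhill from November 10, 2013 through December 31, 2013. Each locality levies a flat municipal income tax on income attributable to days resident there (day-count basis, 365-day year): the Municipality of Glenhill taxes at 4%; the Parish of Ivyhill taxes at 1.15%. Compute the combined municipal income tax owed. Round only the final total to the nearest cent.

The Municipality of Glenhill, January 1 – November 9, 2013: 313 days → €117000 × 4% × 313/365 = €4013.2603
The Parish of Ivyhill, November 10 – December 31, 2013: 52 days → €117000 × 1.15% × 52/365 = €191.6877
Total = €4204.9479

€4204.95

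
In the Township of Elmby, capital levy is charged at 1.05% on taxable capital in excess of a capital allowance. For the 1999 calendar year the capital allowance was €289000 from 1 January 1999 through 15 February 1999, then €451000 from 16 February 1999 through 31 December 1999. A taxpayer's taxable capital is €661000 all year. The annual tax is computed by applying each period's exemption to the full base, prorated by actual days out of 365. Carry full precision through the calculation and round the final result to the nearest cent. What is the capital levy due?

1 January – 15 February 1999: 46 days, exemption €289000 → (€661000 − €289000) × 1.05% × 46/365 = €492.2630
16 February – 31 December 1999: 319 days, exemption €451000 → (€661000 − €451000) × 1.05% × 319/365 = €1927.1096
Total = €2419.3726

€2419.37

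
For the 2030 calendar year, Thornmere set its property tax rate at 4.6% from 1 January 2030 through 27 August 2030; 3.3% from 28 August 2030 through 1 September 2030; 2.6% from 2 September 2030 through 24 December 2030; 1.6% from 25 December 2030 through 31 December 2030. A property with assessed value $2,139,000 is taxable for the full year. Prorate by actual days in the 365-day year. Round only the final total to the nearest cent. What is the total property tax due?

$83,421.00

1 January – 27 August 2030: 239 days at 4.6% → $2,139,000 × 4.6% × 239/365 = $64,427.8521
28 August – 1 September 2030: 5 days at 3.3% → $2,139,000 × 3.3% × 5/365 = $966.9452
2 September – 24 December 2030: 114 days at 2.6% → $2,139,000 × 2.6% × 114/365 = $17,369.8521
25 December – 31 December 2030: 7 days at 1.6% → $2,139,000 × 1.6% × 7/365 = $656.3507
Total = $83,421.0000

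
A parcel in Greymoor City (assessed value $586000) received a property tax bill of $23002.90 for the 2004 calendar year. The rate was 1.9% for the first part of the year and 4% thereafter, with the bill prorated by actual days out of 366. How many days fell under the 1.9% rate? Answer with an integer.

13 days

Let d = days at the first rate; then 366 − d days at the second rate.
$586000 × [1.9%·d + 4%·(366−d)] / 366 = $23002.90
Solving gives d = 13, so the new rate took effect on January 14, 2004.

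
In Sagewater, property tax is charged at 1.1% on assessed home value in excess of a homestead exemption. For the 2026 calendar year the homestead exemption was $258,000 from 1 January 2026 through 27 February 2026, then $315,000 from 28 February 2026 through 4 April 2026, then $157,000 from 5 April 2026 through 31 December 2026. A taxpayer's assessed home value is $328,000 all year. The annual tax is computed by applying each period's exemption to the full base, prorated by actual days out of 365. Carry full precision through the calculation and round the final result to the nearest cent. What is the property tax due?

$1,533.04

1 January – 27 February 2026: 58 days, exemption $258,000 → ($328,000 − $258,000) × 1.1% × 58/365 = $122.3562
28 February – 4 April 2026: 36 days, exemption $315,000 → ($328,000 − $315,000) × 1.1% × 36/365 = $14.1041
5 April – 31 December 2026: 271 days, exemption $157,000 → ($328,000 − $157,000) × 1.1% × 271/365 = $1,396.5781
Total = $1,533.0384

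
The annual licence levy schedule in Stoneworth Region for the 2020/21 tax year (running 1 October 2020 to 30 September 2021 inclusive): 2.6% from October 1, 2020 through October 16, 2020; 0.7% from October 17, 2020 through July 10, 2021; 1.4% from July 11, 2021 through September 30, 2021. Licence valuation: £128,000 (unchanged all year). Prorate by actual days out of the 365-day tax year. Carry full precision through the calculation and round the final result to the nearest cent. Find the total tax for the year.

October 1 – October 16, 2020: 16 days at 2.6% → £128,000 × 2.6% × 16/365 = £145.8849
October 17, 2020 – July 10, 2021: 267 days at 0.7% → £128,000 × 0.7% × 267/365 = £655.4301
July 11 – September 30, 2021: 82 days at 1.4% → £128,000 × 1.4% × 82/365 = £402.5863
Total = £1,203.9014

£1,203.90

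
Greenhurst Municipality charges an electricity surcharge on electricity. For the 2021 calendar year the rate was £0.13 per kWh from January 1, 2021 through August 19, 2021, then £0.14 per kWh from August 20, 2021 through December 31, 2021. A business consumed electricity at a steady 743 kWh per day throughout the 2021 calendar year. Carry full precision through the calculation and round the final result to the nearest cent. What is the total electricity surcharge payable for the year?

January 1 – August 19, 2021: 231 days × 743 kWh/day = 171,633 kWh at £0.13/kWh → £22,312.29
August 20 – December 31, 2021: 134 days × 743 kWh/day = 99,562 kWh at £0.14/kWh → £13,938.68

£36,250.97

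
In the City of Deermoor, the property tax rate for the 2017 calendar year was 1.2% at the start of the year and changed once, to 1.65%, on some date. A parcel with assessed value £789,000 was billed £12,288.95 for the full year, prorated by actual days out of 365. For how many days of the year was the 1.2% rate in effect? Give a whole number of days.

Let d = days at the first rate; then 365 − d days at the second rate.
£789,000 × [1.2%·d + 1.65%·(365−d)] / 365 = £12,288.95
Solving gives d = 75, so the new rate took effect on 17 Mar 2017.

75 days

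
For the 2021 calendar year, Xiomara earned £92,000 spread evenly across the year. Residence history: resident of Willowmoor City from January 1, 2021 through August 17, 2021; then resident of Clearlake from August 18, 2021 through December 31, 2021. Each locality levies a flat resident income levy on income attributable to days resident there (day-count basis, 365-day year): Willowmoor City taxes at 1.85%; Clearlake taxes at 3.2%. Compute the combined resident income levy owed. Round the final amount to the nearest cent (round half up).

Willowmoor City, January 1 – August 17, 2021: 229 days → £92,000 × 1.85% × 229/365 = £1,067.8301
Clearlake, August 18 – December 31, 2021: 136 days → £92,000 × 3.2% × 136/365 = £1,096.9425
Total = £2,164.7726

£2,164.77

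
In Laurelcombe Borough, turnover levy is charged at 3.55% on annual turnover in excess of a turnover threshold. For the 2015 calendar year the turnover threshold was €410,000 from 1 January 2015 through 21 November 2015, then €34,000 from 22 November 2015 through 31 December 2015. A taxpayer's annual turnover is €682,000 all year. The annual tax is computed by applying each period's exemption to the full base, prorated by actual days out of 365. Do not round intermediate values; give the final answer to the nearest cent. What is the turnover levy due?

1 January – 21 November 2015: 325 days, exemption €410,000 → (€682,000 − €410,000) × 3.55% × 325/365 = €8,597.8082
22 November – 31 December 2015: 40 days, exemption €34,000 → (€682,000 − €34,000) × 3.55% × 40/365 = €2,520.9863
Total = €11,118.7945

€11,118.79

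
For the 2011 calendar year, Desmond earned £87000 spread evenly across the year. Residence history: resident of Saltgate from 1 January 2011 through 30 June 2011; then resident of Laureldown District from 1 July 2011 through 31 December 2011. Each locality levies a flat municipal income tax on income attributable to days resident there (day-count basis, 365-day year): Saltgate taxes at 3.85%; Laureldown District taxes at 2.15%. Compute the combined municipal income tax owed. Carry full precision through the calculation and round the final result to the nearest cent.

£2603.92

Saltgate, 1 January – 30 June 2011: 181 days → £87000 × 3.85% × 181/365 = £1660.9849
Laureldown District, 1 July – 31 December 2011: 184 days → £87000 × 2.15% × 184/365 = £942.9370
Total = £2603.9219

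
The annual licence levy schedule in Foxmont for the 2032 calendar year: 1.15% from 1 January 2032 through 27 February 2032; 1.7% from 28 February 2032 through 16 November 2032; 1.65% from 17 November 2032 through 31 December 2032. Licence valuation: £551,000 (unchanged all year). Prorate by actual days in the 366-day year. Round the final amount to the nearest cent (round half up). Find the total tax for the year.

£8,852.88

1 January – 27 February 2032: 58 days at 1.15% → £551,000 × 1.15% × 58/366 = £1,004.1448
28 February – 16 November 2032: 263 days at 1.7% → £551,000 × 1.7% × 263/366 = £6,730.9317
17 November – 31 December 2032: 45 days at 1.65% → £551,000 × 1.65% × 45/366 = £1,117.8074
Total = £8,852.8839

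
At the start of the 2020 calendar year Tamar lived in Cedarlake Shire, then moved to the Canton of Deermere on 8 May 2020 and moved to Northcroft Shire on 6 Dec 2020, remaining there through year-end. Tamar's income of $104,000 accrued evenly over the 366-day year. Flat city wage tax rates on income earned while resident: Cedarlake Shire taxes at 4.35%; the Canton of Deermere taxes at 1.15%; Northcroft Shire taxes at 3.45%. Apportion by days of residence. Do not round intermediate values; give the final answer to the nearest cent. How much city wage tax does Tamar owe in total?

$2,529.81

Cedarlake Shire, 1 Jan – 7 May 2020: 128 days → $104,000 × 4.35% × 128/366 = $1,582.1639
The Canton of Deermere, 8 May – 5 Dec 2020: 212 days → $104,000 × 1.15% × 212/366 = $692.7650
Northcroft Shire, 6 Dec – 31 Dec 2020: 26 days → $104,000 × 3.45% × 26/366 = $254.8852
Total = $2,529.8142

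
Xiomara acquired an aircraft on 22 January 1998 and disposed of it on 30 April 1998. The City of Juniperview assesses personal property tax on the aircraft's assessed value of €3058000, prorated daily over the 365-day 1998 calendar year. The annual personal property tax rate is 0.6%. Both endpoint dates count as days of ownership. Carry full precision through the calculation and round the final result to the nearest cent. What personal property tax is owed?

Days held (22 January – 30 April 1998): 99 out of 365
Tax = €3058000 × 0.6% × 99/365 = €4976.5808

€4976.58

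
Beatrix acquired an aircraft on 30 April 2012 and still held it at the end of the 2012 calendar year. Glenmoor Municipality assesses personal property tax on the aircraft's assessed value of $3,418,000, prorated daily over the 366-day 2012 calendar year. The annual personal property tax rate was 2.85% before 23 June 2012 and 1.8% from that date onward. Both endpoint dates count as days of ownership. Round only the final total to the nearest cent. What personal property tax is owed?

30 April – 22 June 2012: 54 days at 2.85% → $3,418,000 × 2.85% × 54/366 = $14,372.4098
23 June – 31 December 2012: 192 days at 1.8% → $3,418,000 × 1.8% × 192/366 = $32,274.8852
Total = $46,647.2951

$46,647.30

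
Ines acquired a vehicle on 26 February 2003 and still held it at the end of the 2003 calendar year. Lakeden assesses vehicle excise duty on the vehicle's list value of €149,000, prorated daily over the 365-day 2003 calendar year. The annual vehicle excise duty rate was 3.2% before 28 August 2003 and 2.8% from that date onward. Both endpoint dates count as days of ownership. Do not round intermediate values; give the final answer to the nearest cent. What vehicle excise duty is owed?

€3,830.73

26 February – 27 August 2003: 183 days at 3.2% → €149,000 × 3.2% × 183/365 = €2,390.5315
28 August – 31 December 2003: 126 days at 2.8% → €149,000 × 2.8% × 126/365 = €1,440.1973
Total = €3,830.7288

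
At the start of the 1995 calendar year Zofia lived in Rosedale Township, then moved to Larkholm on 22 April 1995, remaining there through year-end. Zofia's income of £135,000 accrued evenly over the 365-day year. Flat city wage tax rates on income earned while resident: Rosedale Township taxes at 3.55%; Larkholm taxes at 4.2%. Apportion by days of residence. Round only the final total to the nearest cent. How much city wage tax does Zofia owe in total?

Rosedale Township, 1 January – 21 April 1995: 111 days → £135,000 × 3.55% × 111/365 = £1,457.4452
Larkholm, 22 April – 31 December 1995: 254 days → £135,000 × 4.2% × 254/365 = £3,945.6986
Total = £5,403.1438

£5,403.14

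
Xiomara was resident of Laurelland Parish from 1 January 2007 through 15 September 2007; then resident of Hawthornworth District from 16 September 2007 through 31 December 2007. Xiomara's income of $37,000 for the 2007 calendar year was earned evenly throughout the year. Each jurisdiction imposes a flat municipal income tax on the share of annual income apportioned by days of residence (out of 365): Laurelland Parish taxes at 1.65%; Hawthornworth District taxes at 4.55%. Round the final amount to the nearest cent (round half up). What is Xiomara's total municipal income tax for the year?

Laurelland Parish, 1 January – 15 September 2007: 258 days → $37,000 × 1.65% × 258/365 = $431.5315
Hawthornworth District, 16 September – 31 December 2007: 107 days → $37,000 × 4.55% × 107/365 = $493.5192
Total = $925.0507

$925.05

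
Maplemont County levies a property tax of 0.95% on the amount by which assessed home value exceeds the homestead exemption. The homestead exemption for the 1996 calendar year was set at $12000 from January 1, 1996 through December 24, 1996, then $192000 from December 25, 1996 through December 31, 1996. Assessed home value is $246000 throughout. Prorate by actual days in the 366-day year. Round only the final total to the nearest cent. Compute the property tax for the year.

January 1 – December 24, 1996: 359 days, exemption $12000 → ($246000 − $12000) × 0.95% × 359/366 = $2180.4836
December 25 – December 31, 1996: 7 days, exemption $192000 → ($246000 − $192000) × 0.95% × 7/366 = $9.8115
Total = $2190.2951

$2190.30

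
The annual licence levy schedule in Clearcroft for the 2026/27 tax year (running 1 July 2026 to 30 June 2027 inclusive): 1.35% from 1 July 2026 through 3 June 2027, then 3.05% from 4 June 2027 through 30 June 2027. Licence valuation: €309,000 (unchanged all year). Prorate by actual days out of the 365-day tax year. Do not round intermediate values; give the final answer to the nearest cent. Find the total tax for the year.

€4,560.08

1 July 2026 – 3 June 2027: 338 days at 1.35% → €309,000 × 1.35% × 338/365 = €3,862.9233
4 June – 30 June 2027: 27 days at 3.05% → €309,000 × 3.05% × 27/365 = €697.1548
Total = €4,560.0781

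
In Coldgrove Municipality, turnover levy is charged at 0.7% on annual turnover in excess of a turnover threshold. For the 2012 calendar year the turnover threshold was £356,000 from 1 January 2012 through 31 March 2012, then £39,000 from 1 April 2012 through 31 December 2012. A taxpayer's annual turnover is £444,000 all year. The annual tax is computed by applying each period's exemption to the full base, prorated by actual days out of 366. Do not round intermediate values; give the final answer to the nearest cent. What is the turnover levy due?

£2,283.28

1 January – 31 March 2012: 91 days, exemption £356,000 → (£444,000 − £356,000) × 0.7% × 91/366 = £153.1585
1 April – 31 December 2012: 275 days, exemption £39,000 → (£444,000 − £39,000) × 0.7% × 275/366 = £2,130.1230
Total = £2,283.2814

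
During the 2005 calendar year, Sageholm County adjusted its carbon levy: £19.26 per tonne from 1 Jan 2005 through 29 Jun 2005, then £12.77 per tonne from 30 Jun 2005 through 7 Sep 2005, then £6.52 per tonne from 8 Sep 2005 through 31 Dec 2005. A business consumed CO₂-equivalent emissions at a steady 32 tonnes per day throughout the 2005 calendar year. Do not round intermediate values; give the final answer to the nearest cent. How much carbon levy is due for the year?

£163536.00

1 Jan – 29 Jun 2005: 180 days × 32 tonnes/day = 5,760 tonnes at £19.26/tonne → £110937.60
30 Jun – 7 Sep 2005: 70 days × 32 tonnes/day = 2,240 tonnes at £12.77/tonne → £28604.80
8 Sep – 31 Dec 2005: 115 days × 32 tonnes/day = 3,680 tonnes at £6.52/tonne → £23993.60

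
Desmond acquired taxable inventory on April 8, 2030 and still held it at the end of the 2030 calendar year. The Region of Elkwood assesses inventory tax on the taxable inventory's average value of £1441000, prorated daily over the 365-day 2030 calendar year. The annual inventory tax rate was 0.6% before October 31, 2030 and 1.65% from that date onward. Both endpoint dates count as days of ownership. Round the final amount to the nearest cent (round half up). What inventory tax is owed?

April 8 – October 30, 2030: 206 days at 0.6% → £1441000 × 0.6% × 206/365 = £4879.6603
October 31 – December 31, 2030: 62 days at 1.65% → £1441000 × 1.65% × 62/365 = £4038.7479
Total = £8918.4082

£8918.41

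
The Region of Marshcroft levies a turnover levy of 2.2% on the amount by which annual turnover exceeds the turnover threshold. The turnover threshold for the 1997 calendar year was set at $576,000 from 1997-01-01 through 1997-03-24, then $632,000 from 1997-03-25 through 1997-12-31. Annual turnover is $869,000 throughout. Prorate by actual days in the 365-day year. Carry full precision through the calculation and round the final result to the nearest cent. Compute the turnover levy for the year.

$5,494.15

1997-01-01 to 1997-03-24: 83 days, exemption $576,000 → ($869,000 − $576,000) × 2.2% × 83/365 = $1,465.8027
1997-03-25 to 1997-12-31: 282 days, exemption $632,000 → ($869,000 − $632,000) × 2.2% × 282/365 = $4,028.3507
Total = $5,494.1534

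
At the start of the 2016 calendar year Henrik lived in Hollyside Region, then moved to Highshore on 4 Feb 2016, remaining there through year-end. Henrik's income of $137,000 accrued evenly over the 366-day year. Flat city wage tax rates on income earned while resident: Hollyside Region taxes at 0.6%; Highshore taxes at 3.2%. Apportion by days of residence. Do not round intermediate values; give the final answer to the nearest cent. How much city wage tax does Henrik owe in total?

Hollyside Region, 1 Jan – 3 Feb 2016: 34 days → $137,000 × 0.6% × 34/366 = $76.3607
Highshore, 4 Feb – 31 Dec 2016: 332 days → $137,000 × 3.2% × 332/366 = $3,976.7432
Total = $4,053.1038

$4,053.10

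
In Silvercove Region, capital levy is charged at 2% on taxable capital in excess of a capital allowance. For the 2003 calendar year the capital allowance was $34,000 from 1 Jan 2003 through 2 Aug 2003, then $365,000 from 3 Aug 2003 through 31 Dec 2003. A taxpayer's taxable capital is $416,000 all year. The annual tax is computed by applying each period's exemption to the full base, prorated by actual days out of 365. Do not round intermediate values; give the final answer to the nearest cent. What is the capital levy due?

$4,901.32

1 Jan – 2 Aug 2003: 214 days, exemption $34,000 → ($416,000 − $34,000) × 2% × 214/365 = $4,479.3425
3 Aug – 31 Dec 2003: 151 days, exemption $365,000 → ($416,000 − $365,000) × 2% × 151/365 = $421.9726
Total = $4,901.3151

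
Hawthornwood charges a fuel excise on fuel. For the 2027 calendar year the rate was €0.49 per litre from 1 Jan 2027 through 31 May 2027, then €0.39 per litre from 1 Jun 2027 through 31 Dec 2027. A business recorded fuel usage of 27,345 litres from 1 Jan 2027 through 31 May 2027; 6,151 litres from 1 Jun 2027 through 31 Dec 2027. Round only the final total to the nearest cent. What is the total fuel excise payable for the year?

1 Jan – 31 May 2027: 27,345 litres at €0.49/litre → €13399.05
1 Jun – 31 Dec 2027: 6,151 litres at €0.39/litre → €2398.89

€15797.94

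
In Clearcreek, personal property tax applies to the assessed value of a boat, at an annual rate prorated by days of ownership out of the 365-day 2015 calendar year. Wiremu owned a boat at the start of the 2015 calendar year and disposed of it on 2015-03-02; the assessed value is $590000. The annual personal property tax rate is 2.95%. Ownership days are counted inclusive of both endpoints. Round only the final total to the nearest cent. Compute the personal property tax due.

$2908.78

Days held (2015-01-01 to 2015-03-02): 61 out of 365
Tax = $590000 × 2.95% × 61/365 = $2908.7808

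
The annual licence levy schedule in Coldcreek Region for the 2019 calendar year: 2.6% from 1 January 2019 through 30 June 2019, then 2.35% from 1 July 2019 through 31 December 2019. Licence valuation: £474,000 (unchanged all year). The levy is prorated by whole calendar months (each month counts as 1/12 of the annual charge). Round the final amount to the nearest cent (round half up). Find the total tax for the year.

£11,731.50

1 January – 30 June 2019: 6 months at 2.6% → £474,000 × 2.6% × 6/12 = £6,162.0000
1 July – 31 December 2019: 6 months at 2.35% → £474,000 × 2.35% × 6/12 = £5,569.5000
Total = £11,731.5000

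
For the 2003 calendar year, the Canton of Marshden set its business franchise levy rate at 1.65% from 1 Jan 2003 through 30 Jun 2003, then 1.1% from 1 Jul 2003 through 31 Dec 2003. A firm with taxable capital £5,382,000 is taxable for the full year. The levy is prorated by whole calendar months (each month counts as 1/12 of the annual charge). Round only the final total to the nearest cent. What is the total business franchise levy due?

£74,002.50

1 Jan – 30 Jun 2003: 6 months at 1.65% → £5,382,000 × 1.65% × 6/12 = £44,401.5000
1 Jul – 31 Dec 2003: 6 months at 1.1% → £5,382,000 × 1.1% × 6/12 = £29,601.0000
Total = £74,002.5000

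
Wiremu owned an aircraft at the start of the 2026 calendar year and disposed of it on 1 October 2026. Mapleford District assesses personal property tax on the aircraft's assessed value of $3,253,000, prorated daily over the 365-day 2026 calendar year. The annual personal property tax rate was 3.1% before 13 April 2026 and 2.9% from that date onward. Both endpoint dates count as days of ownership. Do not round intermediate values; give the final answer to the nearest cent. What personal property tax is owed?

$72,635.48

1 January – 12 April 2026: 102 days at 3.1% → $3,253,000 × 3.1% × 102/365 = $28,180.7836
13 April – 1 October 2026: 172 days at 2.9% → $3,253,000 × 2.9% × 172/365 = $44,454.6959
Total = $72,635.4795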